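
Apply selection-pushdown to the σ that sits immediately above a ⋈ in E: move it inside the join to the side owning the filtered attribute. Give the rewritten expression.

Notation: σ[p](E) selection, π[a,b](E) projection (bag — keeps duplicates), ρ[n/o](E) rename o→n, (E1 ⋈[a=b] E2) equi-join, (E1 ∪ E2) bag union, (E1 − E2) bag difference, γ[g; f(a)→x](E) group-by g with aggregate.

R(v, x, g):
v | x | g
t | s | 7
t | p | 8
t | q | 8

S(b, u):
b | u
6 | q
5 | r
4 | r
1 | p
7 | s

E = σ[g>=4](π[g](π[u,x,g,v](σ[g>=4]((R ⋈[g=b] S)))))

σ filters on g, owned by the left side.
E' = σ[g>=4](π[g](π[u,x,g,v]((σ[g>=4](R) ⋈[g=b] S))))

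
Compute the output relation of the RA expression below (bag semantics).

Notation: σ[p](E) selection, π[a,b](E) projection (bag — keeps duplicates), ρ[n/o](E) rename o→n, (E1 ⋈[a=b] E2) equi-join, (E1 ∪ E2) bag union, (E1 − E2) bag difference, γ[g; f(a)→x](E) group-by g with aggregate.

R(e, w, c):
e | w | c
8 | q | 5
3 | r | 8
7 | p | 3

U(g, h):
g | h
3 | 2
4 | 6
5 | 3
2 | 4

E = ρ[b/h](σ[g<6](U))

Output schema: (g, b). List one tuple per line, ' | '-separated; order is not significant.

Subexpression sizes:
  U → 4
  σ[g<6](U) → 4
  ρ[b/h](σ[g<6](U)) → 4

== RESULT ==
g | b
2 | 4
3 | 2
4 | 6
5 | 3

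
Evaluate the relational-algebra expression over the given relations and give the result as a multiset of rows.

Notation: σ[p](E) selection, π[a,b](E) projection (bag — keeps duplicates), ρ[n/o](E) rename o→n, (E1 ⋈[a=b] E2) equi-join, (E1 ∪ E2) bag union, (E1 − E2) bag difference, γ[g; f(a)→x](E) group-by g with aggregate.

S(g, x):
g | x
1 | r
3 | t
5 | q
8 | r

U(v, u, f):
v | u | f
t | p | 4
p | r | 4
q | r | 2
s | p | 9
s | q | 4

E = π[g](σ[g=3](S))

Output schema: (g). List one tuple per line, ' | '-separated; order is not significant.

Per-node cardinality:
  S → 4
  σ[g=3](S) → 1
  π[g](σ[g=3](S)) → 1

== RESULT ==
g
3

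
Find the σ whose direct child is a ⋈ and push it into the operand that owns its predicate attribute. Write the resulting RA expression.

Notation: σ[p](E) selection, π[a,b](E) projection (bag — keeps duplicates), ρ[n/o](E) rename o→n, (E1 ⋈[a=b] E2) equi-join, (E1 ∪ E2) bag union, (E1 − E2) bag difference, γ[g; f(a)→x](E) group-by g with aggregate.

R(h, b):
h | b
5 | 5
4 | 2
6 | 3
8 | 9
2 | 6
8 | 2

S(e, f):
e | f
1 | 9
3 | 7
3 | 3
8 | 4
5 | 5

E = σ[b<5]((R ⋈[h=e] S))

σ filters on b, owned by the left side.
E' = (σ[b<5](R) ⋈[h=e] S)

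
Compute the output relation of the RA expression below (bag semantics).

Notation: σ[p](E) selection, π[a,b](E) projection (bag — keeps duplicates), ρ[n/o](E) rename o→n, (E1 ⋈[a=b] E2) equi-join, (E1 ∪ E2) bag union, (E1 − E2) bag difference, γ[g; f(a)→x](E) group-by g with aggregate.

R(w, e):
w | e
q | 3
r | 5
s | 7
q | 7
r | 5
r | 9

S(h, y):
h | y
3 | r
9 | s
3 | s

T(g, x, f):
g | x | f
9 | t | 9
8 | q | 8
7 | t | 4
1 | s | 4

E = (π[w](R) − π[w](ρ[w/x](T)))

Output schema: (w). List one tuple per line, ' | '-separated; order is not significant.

Per-node cardinality:
  R → 6
  π[w](R) → 6
  T → 4
  ρ[w/x](T) → 4
  π[w](ρ[w/x](T)) → 4
  (π[w](R) − π[w](ρ[w/x](T))) → 4

== RESULT ==
w
q
r
r
r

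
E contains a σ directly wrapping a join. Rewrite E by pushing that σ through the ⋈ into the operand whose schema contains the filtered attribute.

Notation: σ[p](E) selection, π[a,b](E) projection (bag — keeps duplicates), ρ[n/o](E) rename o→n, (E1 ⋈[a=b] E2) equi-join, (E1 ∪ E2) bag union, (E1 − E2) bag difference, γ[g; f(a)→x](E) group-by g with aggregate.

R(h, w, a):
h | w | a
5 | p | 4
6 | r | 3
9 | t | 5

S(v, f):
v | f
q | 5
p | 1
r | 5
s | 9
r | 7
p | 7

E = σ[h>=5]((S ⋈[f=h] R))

σ filters on h, owned by the right side.
E' = (S ⋈[f=h] σ[h>=5](R))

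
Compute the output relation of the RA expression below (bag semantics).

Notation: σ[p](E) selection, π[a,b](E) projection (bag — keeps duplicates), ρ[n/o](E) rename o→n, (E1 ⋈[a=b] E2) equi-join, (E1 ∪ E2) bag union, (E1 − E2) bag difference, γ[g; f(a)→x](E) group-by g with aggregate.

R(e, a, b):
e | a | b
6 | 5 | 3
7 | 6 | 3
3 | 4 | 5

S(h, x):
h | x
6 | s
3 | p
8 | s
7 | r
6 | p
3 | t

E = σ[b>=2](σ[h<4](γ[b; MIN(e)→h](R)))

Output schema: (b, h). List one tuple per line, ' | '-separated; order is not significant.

Per-node cardinality:
  R → 3
  γ[b; MIN(e)→h](R) → 2
  σ[h<4](γ[b; MIN(e)→h](R)) → 1
  σ[b>=2](σ[h<4](γ[b; MIN(e)→h](R))) → 1

== RESULT ==
b | h
5 | 3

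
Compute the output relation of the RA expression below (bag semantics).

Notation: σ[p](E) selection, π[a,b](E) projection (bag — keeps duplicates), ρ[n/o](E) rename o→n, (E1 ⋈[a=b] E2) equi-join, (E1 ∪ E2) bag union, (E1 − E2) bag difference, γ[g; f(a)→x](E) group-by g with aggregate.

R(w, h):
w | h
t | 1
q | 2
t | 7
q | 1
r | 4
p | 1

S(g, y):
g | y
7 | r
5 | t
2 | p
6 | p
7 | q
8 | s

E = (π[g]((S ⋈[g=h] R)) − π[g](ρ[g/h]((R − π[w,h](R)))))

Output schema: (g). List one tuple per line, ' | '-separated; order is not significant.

Row counts bottom-up:
  S → 6
  R → 6
  (S ⋈[g=h] R) → 3
  π[g]((S ⋈[g=h] R)) → 3
  R → 6
  R → 6
  π[w,h](R) → 6
  (R − π[w,h](R)) → 0
  ρ[g/h]((R − π[w,h](R))) → 0
  π[g](ρ[g/h]((R − π[w,h](R)))) → 0
  (π[g]((S ⋈[g=h] R)) − π[g](ρ[g/h]((R − π[w,h](R))))) → 3

== RESULT ==
g
2
7
7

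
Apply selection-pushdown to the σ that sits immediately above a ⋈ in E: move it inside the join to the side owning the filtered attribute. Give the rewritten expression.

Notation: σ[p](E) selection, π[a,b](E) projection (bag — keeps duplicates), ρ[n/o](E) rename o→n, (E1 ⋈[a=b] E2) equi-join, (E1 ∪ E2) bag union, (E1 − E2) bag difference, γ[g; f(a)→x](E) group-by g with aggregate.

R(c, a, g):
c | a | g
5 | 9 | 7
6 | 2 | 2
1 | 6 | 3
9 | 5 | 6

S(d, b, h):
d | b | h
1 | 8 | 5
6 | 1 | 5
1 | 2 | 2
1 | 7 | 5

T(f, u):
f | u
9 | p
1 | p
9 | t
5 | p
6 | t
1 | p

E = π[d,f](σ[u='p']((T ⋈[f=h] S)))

σ filters on u, owned by the left side.
E' = π[d,f]((σ[u='p'](T) ⋈[f=h] S))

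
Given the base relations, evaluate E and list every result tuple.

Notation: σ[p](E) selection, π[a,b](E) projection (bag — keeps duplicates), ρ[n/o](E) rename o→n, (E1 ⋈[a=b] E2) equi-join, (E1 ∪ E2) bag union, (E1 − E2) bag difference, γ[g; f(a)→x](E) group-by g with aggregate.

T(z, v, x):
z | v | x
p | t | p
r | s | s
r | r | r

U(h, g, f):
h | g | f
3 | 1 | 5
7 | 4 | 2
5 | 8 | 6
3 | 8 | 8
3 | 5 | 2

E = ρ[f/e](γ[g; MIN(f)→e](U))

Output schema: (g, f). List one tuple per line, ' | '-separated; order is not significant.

Row counts bottom-up:
  U → 5
  γ[g; MIN(f)→e](U) → 4
  ρ[f/e](γ[g; MIN(f)→e](U)) → 4

== RESULT ==
g | f
1 | 5
4 | 2
5 | 2
8 | 6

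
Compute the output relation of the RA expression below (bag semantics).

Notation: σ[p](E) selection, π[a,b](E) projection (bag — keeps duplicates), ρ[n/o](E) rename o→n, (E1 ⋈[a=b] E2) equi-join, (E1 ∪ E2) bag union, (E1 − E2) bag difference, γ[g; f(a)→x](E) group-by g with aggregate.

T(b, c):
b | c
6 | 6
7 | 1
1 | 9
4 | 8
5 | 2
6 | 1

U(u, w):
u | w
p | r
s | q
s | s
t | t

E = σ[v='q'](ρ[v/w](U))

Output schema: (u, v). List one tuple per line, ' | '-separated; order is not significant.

Stepwise |·|:
  U → 4
  ρ[v/w](U) → 4
  σ[v='q'](ρ[v/w](U)) → 1

== RESULT ==
u | v
s | q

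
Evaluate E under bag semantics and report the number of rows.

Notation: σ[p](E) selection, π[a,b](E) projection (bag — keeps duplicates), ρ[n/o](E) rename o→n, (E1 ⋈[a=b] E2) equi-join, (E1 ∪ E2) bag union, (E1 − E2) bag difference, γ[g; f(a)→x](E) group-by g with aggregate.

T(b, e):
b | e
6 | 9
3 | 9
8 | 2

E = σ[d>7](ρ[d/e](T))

Row counts bottom-up:
  T → 3
  ρ[d/e](T) → 3
  σ[d>7](ρ[d/e](T)) → 2

|E| = 2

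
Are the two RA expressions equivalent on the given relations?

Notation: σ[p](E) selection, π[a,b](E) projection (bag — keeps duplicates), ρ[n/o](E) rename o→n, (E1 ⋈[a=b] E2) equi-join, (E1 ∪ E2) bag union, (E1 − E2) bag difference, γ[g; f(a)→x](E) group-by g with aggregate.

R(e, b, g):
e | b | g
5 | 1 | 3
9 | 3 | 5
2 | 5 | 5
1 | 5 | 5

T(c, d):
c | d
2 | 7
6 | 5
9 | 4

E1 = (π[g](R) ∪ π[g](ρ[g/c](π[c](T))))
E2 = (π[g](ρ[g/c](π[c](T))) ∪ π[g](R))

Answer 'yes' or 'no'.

E1 per-node cardinality:
  R → 4
  π[g](R) → 4
  T → 3
  π[c](T) → 3
  ρ[g/c](π[c](T)) → 3
  π[g](ρ[g/c](π[c](T))) → 3
  (π[g](R) ∪ π[g](ρ[g/c](π[c](T)))) → 7
E2 per-node cardinality:
  T → 3
  π[c](T) → 3
  ρ[g/c](π[c](T)) → 3
  π[g](ρ[g/c](π[c](T))) → 3
  R → 4
  π[g](R) → 4
  (π[g](ρ[g/c](π[c](T))) ∪ π[g](R)) → 7

E1 and E2 produce the same multiset:
g
2
3
5
5
5
6
9

yes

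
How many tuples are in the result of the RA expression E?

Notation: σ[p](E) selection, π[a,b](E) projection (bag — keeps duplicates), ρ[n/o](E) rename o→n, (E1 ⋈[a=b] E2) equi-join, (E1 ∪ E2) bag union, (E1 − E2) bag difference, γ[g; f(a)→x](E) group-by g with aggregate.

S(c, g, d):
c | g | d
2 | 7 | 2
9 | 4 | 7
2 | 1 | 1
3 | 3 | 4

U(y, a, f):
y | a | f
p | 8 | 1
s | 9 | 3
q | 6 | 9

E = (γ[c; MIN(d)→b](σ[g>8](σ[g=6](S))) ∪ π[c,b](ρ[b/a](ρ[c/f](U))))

Per-node cardinality:
  S → 4
  σ[g=6](S) → 0
  σ[g>8](σ[g=6](S)) → 0
  γ[c; MIN(d)→b](σ[g>8](σ[g=6](S))) → 0
  U → 3
  ρ[c/f](U) → 3
  ρ[b/a](ρ[c/f](U)) → 3
  π[c,b](ρ[b/a](ρ[c/f](U))) → 3
  (γ[c; MIN(d)→b](σ[g>8](σ[g=6](S))) ∪ π[c,b](ρ[b/a](ρ[c/f](U)))) → 3

|E| = 3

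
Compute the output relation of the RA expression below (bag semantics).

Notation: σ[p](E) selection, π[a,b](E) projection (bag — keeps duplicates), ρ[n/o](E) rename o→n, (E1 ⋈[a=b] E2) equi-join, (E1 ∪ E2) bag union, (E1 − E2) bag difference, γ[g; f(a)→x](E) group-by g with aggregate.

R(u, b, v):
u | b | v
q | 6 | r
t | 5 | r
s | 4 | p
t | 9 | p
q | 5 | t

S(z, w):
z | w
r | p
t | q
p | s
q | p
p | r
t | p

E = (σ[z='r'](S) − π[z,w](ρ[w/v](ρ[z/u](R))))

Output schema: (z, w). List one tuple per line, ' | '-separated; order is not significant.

Stepwise |·|:
  S → 6
  σ[z='r'](S) → 1
  R → 5
  ρ[z/u](R) → 5
  ρ[w/v](ρ[z/u](R)) → 5
  π[z,w](ρ[w/v](ρ[z/u](R))) → 5
  (σ[z='r'](S) − π[z,w](ρ[w/v](ρ[z/u](R)))) → 1

== RESULT ==
z | w
r | p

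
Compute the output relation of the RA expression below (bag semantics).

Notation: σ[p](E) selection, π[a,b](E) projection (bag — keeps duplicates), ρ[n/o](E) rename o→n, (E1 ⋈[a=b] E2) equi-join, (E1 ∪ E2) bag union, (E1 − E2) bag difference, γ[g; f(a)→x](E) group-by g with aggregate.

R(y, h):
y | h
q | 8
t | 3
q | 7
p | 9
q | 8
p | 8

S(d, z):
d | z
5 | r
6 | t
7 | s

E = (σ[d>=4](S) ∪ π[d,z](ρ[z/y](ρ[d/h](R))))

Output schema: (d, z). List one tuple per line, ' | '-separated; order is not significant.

Stepwise |·|:
  S → 3
  σ[d>=4](S) → 3
  R → 6
  ρ[d/h](R) → 6
  ρ[z/y](ρ[d/h](R)) → 6
  π[d,z](ρ[z/y](ρ[d/h](R))) → 6
  (σ[d>=4](S) ∪ π[d,z](ρ[z/y](ρ[d/h](R)))) → 9

== RESULT ==
d | z
3 | t
5 | r
6 | t
7 | q
7 | s
8 | p
8 | q
8 | q
9 | p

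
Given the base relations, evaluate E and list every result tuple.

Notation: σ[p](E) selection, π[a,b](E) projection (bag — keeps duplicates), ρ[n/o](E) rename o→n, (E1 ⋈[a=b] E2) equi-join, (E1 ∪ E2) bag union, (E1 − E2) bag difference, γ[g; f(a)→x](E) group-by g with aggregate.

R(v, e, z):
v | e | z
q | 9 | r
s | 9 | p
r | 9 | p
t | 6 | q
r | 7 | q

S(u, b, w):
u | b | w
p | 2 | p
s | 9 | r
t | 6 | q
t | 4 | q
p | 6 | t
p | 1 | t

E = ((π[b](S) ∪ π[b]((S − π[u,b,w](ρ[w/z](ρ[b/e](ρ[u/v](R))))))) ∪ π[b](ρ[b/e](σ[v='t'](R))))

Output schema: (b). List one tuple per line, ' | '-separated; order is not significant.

Row counts bottom-up:
  S → 6
  π[b](S) → 6
  S → 6
  R → 5
  ρ[u/v](R) → 5
  ρ[b/e](ρ[u/v](R)) → 5
  ρ[w/z](ρ[b/e](ρ[u/v](R))) → 5
  π[u,b,w](ρ[w/z](ρ[b/e](ρ[u/v](R)))) → 5
  (S − π[u,b,w](ρ[w/z](ρ[b/e](ρ[u/v](R))))) → 5
  π[b]((S − π[u,b,w](ρ[w/z](ρ[b/e](ρ[u/v](R)))))) → 5
  (π[b](S) ∪ π[b]((S − π[u,b,w](ρ[w/z](ρ[b/e](ρ[u/v](R))))))) → 11
  R → 5
  σ[v='t'](R) → 1
  ρ[b/e](σ[v='t'](R)) → 1
  π[b](ρ[b/e](σ[v='t'](R))) → 1
  ((π[b](S) ∪ π[b]((S − π[u,b,w](ρ[w/z](ρ[b/e](ρ[u/v](R))))))) ∪ π[b](ρ[b/e](σ[v='t'](R)))) → 12

== RESULT ==
b
1
1
2
2
4
4
6
6
6
6
9
9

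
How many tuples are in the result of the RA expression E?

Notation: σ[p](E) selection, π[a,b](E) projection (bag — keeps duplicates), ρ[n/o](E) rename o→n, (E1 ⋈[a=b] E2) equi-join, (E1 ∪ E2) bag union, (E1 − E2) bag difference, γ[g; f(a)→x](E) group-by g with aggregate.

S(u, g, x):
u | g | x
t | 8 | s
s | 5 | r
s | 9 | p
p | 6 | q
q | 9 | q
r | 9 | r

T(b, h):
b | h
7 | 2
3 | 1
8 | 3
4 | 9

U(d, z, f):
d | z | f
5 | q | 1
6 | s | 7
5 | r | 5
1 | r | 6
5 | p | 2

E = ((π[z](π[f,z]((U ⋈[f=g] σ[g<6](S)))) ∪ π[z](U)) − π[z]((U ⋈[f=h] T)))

Stepwise |·|:
  U → 5
  S → 6
  σ[g<6](S) → 1
  (U ⋈[f=g] σ[g<6](S)) → 1
  π[f,z]((U ⋈[f=g] σ[g<6](S))) → 1
  π[z](π[f,z]((U ⋈[f=g] σ[g<6](S)))) → 1
  U → 5
  π[z](U) → 5
  (π[z](π[f,z]((U ⋈[f=g] σ[g<6](S)))) ∪ π[z](U)) → 6
  U → 5
  T → 4
  (U ⋈[f=h] T) → 2
  π[z]((U ⋈[f=h] T)) → 2
  ((π[z](π[f,z]((U ⋈[f=g] σ[g<6](S)))) ∪ π[z](U)) − π[z]((U ⋈[f=h] T))) → 4

|E| = 4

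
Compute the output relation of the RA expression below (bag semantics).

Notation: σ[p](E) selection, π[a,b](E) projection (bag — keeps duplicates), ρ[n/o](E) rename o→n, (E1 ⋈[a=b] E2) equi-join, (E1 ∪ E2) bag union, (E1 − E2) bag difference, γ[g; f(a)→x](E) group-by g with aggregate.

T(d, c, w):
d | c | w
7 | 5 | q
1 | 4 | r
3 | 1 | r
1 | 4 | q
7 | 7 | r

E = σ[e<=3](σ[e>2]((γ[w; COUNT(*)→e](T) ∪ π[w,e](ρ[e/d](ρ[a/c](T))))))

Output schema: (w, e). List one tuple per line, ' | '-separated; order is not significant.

Stepwise |·|:
  T → 5
  γ[w; COUNT(*)→e](T) → 2
  T → 5
  ρ[a/c](T) → 5
  ρ[e/d](ρ[a/c](T)) → 5
  π[w,e](ρ[e/d](ρ[a/c](T))) → 5
  (γ[w; COUNT(*)→e](T) ∪ π[w,e](ρ[e/d](ρ[a/c](T)))) → 7
  σ[e>2]((γ[w; COUNT(*)→e](T) ∪ π[w,e](ρ[e/d](ρ[a/c](T))))) → 4
  σ[e<=3](σ[e>2]((γ[w; COUNT(*)→e](T) ∪ π[w,e](ρ[e/d](ρ[a/c](T)))))) → 2

== RESULT ==
w | e
r | 3
r | 3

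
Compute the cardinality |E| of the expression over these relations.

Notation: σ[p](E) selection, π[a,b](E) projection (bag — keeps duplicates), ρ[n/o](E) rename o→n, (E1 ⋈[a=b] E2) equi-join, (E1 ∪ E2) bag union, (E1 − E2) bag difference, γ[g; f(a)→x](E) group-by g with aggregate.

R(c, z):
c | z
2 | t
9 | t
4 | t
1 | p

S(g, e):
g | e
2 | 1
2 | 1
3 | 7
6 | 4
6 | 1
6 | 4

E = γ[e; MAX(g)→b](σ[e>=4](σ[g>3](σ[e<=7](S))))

Row counts bottom-up:
  S → 6
  σ[e<=7](S) → 6
  σ[g>3](σ[e<=7](S)) → 3
  σ[e>=4](σ[g>3](σ[e<=7](S))) → 2
  γ[e; MAX(g)→b](σ[e>=4](σ[g>3](σ[e<=7](S)))) → 1

|E| = 1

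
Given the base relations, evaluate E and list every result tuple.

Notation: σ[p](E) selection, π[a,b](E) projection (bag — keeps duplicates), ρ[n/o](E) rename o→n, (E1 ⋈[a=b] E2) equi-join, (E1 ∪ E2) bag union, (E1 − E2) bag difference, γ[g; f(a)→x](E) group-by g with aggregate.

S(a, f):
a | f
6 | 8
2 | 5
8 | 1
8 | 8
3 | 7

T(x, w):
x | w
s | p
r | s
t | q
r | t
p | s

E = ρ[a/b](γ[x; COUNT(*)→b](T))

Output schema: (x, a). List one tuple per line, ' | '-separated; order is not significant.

Row counts bottom-up:
  T → 5
  γ[x; COUNT(*)→b](T) → 4
  ρ[a/b](γ[x; COUNT(*)→b](T)) → 4

== RESULT ==
x | a
p | 1
r | 2
s | 1
t | 1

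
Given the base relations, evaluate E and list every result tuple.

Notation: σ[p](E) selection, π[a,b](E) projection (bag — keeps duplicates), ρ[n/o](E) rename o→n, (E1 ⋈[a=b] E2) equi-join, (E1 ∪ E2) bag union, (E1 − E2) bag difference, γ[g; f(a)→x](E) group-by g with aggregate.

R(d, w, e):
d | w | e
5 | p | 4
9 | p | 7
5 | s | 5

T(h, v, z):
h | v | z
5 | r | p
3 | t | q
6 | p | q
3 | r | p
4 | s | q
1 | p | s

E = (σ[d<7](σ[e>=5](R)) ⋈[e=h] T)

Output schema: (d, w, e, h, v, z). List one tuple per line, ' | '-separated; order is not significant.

Per-node cardinality:
  R → 3
  σ[e>=5](R) → 2
  σ[d<7](σ[e>=5](R)) → 1
  T → 6
  (σ[d<7](σ[e>=5](R)) ⋈[e=h] T) → 1

== RESULT ==
d | w | e | h | v | z
5 | s | 5 | 5 | r | p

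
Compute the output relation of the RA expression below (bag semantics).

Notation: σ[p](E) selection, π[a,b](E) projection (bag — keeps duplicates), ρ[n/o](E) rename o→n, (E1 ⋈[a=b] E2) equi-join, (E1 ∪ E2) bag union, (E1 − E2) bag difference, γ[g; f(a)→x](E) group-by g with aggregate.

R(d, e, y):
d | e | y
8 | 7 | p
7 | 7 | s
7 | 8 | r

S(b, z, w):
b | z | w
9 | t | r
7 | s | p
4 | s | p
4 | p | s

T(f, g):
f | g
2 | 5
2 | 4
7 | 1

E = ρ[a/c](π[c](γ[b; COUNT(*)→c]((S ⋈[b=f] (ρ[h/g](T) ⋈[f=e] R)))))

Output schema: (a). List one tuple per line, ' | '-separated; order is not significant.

Stepwise |·|:
  S → 4
  T → 3
  ρ[h/g](T) → 3
  R → 3
  (ρ[h/g](T) ⋈[f=e] R) → 2
  (S ⋈[b=f] (ρ[h/g](T) ⋈[f=e] R)) → 2
  γ[b; COUNT(*)→c]((S ⋈[b=f] (ρ[h/g](T) ⋈[f=e] R))) → 1
  π[c](γ[b; COUNT(*)→c]((S ⋈[b=f] (ρ[h/g](T) ⋈[f=e] R)))) → 1
  ρ[a/c](π[c](γ[b; COUNT(*)→c]((S ⋈[b=f] (ρ[h/g](T) ⋈[f=e] R))))) → 1

== RESULT ==
a
2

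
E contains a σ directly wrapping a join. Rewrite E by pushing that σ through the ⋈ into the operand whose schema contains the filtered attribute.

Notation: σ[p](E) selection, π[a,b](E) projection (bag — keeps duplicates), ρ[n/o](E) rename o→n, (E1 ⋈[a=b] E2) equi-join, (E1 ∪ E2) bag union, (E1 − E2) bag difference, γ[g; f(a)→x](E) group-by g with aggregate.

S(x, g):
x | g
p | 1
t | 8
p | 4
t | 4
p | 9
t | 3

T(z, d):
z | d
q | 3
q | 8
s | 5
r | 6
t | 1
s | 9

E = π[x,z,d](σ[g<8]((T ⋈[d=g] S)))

σ filters on g, owned by the right side.
E' = π[x,z,d]((T ⋈[d=g] σ[g<8](S)))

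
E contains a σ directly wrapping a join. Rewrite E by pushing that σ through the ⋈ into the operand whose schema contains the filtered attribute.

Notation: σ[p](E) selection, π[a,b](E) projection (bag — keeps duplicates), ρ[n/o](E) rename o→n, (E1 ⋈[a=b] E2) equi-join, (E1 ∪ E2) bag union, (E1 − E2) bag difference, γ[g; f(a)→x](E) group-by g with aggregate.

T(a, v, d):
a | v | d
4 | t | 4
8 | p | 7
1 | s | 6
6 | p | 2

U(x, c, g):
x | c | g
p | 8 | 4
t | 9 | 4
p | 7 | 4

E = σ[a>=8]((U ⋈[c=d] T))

σ filters on a, owned by the right side.
E' = (U ⋈[c=d] σ[a>=8](T))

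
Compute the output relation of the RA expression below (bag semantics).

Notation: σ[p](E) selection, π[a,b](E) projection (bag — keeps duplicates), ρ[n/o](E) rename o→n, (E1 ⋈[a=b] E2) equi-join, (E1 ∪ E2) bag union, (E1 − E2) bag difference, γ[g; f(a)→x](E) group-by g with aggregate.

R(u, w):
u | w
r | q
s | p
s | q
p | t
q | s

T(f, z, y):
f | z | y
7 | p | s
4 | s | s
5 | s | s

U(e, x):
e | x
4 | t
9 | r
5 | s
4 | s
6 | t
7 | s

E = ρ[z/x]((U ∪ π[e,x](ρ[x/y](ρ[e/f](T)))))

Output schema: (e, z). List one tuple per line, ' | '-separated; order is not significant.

Per-node cardinality:
  U → 6
  T → 3
  ρ[e/f](T) → 3
  ρ[x/y](ρ[e/f](T)) → 3
  π[e,x](ρ[x/y](ρ[e/f](T))) → 3
  (U ∪ π[e,x](ρ[x/y](ρ[e/f](T)))) → 9
  ρ[z/x]((U ∪ π[e,x](ρ[x/y](ρ[e/f](T))))) → 9

== RESULT ==
e | z
4 | s
4 | s
4 | t
5 | s
5 | s
6 | t
7 | s
7 | s
9 | r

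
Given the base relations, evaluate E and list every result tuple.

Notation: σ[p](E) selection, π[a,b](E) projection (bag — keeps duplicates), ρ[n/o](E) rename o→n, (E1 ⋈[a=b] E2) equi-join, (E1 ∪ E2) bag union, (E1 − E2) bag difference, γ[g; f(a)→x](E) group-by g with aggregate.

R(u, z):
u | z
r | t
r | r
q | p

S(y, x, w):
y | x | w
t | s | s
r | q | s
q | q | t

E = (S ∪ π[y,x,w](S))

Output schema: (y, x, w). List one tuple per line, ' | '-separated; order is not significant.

Stepwise |·|:
  S → 3
  S → 3
  π[y,x,w](S) → 3
  (S ∪ π[y,x,w](S)) → 6

== RESULT ==
y | x | w
q | q | t
q | q | t
r | q | s
r | q | s
t | s | s
t | s | s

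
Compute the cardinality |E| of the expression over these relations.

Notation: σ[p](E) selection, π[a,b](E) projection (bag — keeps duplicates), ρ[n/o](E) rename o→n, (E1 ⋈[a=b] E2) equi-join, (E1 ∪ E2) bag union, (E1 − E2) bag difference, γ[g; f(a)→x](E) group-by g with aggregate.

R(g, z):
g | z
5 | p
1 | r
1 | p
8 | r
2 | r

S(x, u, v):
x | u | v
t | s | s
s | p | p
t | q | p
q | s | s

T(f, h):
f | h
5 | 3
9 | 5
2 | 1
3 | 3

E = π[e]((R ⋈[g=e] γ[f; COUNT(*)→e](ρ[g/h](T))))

Row counts bottom-up:
  R → 5
  T → 4
  ρ[g/h](T) → 4
  γ[f; COUNT(*)→e](ρ[g/h](T)) → 4
  (R ⋈[g=e] γ[f; COUNT(*)→e](ρ[g/h](T))) → 8
  π[e]((R ⋈[g=e] γ[f; COUNT(*)→e](ρ[g/h](T)))) → 8

|E| = 8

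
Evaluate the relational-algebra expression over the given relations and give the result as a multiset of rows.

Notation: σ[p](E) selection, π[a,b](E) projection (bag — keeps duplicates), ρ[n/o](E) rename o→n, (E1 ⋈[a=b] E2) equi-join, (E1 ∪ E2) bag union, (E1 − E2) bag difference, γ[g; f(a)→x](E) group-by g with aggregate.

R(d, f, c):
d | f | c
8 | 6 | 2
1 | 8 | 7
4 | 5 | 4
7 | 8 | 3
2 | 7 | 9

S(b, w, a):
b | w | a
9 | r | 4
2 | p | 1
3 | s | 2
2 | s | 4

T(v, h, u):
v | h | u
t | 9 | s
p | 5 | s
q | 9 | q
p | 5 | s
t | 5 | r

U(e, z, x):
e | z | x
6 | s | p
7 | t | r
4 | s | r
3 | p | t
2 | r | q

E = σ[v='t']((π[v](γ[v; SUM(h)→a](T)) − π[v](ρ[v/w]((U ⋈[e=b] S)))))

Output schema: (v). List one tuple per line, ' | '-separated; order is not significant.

Subexpression sizes:
  T → 5
  γ[v; SUM(h)→a](T) → 3
  π[v](γ[v; SUM(h)→a](T)) → 3
  U → 5
  S → 4
  (U ⋈[e=b] S) → 3
  ρ[v/w]((U ⋈[e=b] S)) → 3
  π[v](ρ[v/w]((U ⋈[e=b] S))) → 3
  (π[v](γ[v; SUM(h)→a](T)) − π[v](ρ[v/w]((U ⋈[e=b] S)))) → 2
  σ[v='t']((π[v](γ[v; SUM(h)→a](T)) − π[v](ρ[v/w]((U ⋈[e=b] S))))) → 1

== RESULT ==
v
t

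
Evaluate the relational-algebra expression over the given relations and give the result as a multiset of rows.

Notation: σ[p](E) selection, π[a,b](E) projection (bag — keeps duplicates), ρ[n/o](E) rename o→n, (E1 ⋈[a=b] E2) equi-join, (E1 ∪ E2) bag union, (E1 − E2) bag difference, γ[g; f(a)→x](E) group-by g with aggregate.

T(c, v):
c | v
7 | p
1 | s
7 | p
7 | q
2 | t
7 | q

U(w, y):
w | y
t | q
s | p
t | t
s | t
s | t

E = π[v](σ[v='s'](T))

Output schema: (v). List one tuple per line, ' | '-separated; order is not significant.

Subexpression sizes:
  T → 6
  σ[v='s'](T) → 1
  π[v](σ[v='s'](T)) → 1

== RESULT ==
v
s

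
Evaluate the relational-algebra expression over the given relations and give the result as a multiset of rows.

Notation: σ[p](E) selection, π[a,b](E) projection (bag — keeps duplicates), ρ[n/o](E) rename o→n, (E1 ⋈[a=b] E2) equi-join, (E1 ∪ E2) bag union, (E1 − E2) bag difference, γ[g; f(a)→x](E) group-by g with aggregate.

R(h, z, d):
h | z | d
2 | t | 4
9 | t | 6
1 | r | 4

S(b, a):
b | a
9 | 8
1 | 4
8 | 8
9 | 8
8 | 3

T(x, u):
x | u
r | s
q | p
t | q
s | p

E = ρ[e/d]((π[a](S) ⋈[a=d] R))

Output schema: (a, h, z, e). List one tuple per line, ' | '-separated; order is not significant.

Subexpression sizes:
  S → 5
  π[a](S) → 5
  R → 3
  (π[a](S) ⋈[a=d] R) → 2
  ρ[e/d]((π[a](S) ⋈[a=d] R)) → 2

== RESULT ==
a | h | z | e
4 | 1 | r | 4
4 | 2 | t | 4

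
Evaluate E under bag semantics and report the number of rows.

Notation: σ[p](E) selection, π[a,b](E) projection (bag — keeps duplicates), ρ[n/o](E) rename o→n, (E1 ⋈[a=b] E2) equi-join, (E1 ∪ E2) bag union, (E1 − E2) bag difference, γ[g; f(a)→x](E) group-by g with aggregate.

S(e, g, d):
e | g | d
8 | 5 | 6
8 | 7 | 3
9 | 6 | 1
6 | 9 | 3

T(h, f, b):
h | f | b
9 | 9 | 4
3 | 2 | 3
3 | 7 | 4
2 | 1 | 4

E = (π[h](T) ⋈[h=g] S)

Per-node cardinality:
  T → 4
  π[h](T) → 4
  S → 4
  (π[h](T) ⋈[h=g] S) → 1

|E| = 1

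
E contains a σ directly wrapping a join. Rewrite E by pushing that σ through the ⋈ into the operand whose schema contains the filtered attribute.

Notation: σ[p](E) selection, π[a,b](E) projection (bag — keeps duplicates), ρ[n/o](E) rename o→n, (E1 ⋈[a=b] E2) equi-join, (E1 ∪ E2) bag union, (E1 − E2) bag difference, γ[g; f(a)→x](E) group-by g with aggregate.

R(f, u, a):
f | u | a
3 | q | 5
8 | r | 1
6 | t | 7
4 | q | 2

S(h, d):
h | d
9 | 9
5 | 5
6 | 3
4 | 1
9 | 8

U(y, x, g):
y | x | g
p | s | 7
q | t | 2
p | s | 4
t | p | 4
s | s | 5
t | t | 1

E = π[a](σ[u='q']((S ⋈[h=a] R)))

σ filters on u, owned by the right side.
E' = π[a]((S ⋈[h=a] σ[u='q'](R)))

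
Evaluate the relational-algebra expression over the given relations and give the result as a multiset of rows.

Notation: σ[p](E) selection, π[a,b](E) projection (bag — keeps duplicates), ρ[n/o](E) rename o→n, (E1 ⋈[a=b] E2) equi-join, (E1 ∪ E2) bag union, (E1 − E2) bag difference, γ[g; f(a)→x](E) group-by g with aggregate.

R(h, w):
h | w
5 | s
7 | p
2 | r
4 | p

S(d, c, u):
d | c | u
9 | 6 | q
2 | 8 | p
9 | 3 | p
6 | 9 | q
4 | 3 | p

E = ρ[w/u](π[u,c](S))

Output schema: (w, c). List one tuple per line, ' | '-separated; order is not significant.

Row counts bottom-up:
  S → 5
  π[u,c](S) → 5
  ρ[w/u](π[u,c](S)) → 5

== RESULT ==
w | c
p | 3
p | 3
p | 8
q | 6
q | 9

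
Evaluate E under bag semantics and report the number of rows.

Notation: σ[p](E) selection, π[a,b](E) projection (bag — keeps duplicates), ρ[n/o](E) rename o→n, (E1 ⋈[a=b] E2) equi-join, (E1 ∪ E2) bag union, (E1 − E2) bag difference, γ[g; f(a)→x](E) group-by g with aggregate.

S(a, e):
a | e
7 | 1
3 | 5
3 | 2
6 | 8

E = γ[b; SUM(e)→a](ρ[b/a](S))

Stepwise |·|:
  S → 4
  ρ[b/a](S) → 4
  γ[b; SUM(e)→a](ρ[b/a](S)) → 3

|E| = 3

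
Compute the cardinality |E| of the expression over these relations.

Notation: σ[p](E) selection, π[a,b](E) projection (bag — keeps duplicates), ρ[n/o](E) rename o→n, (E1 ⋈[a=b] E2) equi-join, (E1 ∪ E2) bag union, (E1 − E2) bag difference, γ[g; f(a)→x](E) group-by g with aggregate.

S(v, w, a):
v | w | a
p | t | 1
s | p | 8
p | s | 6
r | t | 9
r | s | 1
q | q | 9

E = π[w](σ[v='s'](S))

Row counts bottom-up:
  S → 6
  σ[v='s'](S) → 1
  π[w](σ[v='s'](S)) → 1

|E| = 1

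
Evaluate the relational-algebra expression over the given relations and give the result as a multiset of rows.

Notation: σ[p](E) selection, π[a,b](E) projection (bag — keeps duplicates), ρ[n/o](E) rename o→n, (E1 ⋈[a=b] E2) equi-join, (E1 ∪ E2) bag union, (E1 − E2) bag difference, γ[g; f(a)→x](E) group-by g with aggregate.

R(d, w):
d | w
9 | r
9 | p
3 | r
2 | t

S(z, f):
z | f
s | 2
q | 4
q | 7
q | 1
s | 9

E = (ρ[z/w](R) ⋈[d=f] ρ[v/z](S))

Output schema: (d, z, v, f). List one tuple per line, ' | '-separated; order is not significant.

Stepwise |·|:
  R → 4
  ρ[z/w](R) → 4
  S → 5
  ρ[v/z](S) → 5
  (ρ[z/w](R) ⋈[d=f] ρ[v/z](S)) → 3

== RESULT ==
d | z | v | f
2 | t | s | 2
9 | p | s | 9
9 | r | s | 9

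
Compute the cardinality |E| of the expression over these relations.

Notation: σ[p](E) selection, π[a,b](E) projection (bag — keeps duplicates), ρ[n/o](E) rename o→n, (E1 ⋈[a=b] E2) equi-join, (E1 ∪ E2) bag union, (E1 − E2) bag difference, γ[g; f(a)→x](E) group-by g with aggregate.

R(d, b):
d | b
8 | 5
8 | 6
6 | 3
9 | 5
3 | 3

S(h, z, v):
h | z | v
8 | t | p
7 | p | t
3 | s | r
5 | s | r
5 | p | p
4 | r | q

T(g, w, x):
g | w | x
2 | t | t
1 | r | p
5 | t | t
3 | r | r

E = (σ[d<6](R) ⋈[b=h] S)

Subexpression sizes:
  R → 5
  σ[d<6](R) → 1
  S → 6
  (σ[d<6](R) ⋈[b=h] S) → 1

|E| = 1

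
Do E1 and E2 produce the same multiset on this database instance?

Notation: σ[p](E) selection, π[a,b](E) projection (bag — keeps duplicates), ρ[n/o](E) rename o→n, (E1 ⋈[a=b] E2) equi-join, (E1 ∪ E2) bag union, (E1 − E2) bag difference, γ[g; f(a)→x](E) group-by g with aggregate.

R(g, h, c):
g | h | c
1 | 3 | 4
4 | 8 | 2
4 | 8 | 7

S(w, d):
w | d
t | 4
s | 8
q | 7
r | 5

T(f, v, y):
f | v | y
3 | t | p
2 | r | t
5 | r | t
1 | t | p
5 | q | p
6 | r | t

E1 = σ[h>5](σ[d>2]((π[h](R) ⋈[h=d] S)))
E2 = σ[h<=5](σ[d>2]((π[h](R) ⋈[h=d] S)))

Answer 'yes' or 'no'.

E1 per-node cardinality:
  R → 3
  π[h](R) → 3
  S → 4
  (π[h](R) ⋈[h=d] S) → 2
  σ[d>2]((π[h](R) ⋈[h=d] S)) → 2
  σ[h>5](σ[d>2]((π[h](R) ⋈[h=d] S))) → 2
E2 per-node cardinality:
  R → 3
  π[h](R) → 3
  S → 4
  (π[h](R) ⋈[h=d] S) → 2
  σ[d>2]((π[h](R) ⋈[h=d] S)) → 2
  σ[h<=5](σ[d>2]((π[h](R) ⋈[h=d] S))) → 0

E1 result:
h | w | d
8 | s | 8
8 | s | 8
E2 result:
h | w | d
(0 rows)
Witness: (8, 's', 8) appears 2× in E1 but 0× in E2.

no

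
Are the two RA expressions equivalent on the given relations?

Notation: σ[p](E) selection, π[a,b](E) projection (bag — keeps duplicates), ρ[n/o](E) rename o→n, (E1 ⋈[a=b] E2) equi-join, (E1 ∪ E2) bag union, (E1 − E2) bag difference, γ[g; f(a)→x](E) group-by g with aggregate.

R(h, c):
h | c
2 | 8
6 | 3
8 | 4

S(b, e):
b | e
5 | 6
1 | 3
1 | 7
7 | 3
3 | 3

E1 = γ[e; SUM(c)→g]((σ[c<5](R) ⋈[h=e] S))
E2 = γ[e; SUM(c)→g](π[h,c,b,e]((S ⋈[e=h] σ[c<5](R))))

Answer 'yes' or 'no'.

E1 per-node cardinality:
  R → 3
  σ[c<5](R) → 2
  S → 5
  (σ[c<5](R) ⋈[h=e] S) → 1
  γ[e; SUM(c)→g]((σ[c<5](R) ⋈[h=e] S)) → 1
E2 per-node cardinality:
  S → 5
  R → 3
  σ[c<5](R) → 2
  (S ⋈[e=h] σ[c<5](R)) → 1
  π[h,c,b,e]((S ⋈[e=h] σ[c<5](R))) → 1
  γ[e; SUM(c)→g](π[h,c,b,e]((S ⋈[e=h] σ[c<5](R)))) → 1

E1 and E2 produce the same multiset:
e | g
6 | 3

yes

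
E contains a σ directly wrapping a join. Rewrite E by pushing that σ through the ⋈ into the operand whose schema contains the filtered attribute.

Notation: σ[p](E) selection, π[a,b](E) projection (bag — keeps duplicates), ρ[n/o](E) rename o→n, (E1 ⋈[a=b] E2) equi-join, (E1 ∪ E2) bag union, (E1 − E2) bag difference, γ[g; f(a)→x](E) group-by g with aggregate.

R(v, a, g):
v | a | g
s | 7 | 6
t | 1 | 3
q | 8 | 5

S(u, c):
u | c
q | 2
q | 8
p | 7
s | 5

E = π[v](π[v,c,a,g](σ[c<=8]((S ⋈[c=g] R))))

σ filters on c, owned by the left side.
E' = π[v](π[v,c,a,g]((σ[c<=8](S) ⋈[c=g] R)))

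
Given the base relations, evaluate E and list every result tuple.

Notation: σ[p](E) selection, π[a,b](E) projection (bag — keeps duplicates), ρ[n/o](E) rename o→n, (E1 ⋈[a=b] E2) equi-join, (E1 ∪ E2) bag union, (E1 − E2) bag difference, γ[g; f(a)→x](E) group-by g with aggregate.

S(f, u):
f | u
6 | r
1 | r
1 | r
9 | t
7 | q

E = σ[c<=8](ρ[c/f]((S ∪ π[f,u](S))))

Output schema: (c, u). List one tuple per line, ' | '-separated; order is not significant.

Stepwise |·|:
  S → 5
  S → 5
  π[f,u](S) → 5
  (S ∪ π[f,u](S)) → 10
  ρ[c/f]((S ∪ π[f,u](S))) → 10
  σ[c<=8](ρ[c/f]((S ∪ π[f,u](S)))) → 8

== RESULT ==
c | u
1 | r
1 | r
1 | r
1 | r
6 | r
6 | r
7 | q
7 | q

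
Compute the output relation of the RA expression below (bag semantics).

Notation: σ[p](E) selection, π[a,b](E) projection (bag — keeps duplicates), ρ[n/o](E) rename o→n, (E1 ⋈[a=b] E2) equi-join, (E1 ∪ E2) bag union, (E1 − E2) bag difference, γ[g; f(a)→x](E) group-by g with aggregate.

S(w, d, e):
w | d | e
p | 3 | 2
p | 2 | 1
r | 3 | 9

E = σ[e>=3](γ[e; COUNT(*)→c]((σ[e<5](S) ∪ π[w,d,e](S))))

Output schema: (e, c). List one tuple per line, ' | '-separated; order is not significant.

Row counts bottom-up:
  S → 3
  σ[e<5](S) → 2
  S → 3
  π[w,d,e](S) → 3
  (σ[e<5](S) ∪ π[w,d,e](S)) → 5
  γ[e; COUNT(*)→c]((σ[e<5](S) ∪ π[w,d,e](S))) → 3
  σ[e>=3](γ[e; COUNT(*)→c]((σ[e<5](S) ∪ π[w,d,e](S)))) → 1

== RESULT ==
e | c
9 | 1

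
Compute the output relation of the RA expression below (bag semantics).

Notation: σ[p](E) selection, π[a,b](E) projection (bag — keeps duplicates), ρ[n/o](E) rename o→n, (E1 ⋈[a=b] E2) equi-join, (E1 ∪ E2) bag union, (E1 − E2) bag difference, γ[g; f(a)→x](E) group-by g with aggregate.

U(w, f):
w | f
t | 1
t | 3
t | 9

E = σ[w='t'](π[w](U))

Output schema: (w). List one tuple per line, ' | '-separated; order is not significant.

Stepwise |·|:
  U → 3
  π[w](U) → 3
  σ[w='t'](π[w](U)) → 3

== RESULT ==
w
t
t
t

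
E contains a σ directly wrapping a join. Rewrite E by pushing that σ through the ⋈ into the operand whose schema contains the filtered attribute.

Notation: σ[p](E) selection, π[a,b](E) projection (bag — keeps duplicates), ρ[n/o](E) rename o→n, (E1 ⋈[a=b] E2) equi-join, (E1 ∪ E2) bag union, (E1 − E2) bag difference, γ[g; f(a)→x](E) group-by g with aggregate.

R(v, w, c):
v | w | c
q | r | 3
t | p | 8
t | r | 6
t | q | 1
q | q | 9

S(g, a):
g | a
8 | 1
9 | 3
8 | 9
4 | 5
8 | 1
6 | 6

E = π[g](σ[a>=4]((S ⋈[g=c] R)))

σ filters on a, owned by the left side.
E' = π[g]((σ[a>=4](S) ⋈[g=c] R))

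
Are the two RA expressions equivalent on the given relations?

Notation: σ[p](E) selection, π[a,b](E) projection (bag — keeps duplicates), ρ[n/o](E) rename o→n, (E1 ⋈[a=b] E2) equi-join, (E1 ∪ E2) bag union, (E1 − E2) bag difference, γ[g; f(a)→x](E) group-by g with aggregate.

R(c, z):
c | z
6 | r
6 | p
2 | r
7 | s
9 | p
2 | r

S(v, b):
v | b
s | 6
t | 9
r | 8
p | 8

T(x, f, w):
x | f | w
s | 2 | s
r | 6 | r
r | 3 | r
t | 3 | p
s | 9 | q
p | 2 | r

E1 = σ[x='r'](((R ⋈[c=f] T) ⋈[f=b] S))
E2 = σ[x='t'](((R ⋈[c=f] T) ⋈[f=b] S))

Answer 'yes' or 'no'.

E1 per-node cardinality:
  R → 6
  T → 6
  (R ⋈[c=f] T) → 7
  S → 4
  ((R ⋈[c=f] T) ⋈[f=b] S) → 3
  σ[x='r'](((R ⋈[c=f] T) ⋈[f=b] S)) → 2
E2 per-node cardinality:
  R → 6
  T → 6
  (R ⋈[c=f] T) → 7
  S → 4
  ((R ⋈[c=f] T) ⋈[f=b] S) → 3
  σ[x='t'](((R ⋈[c=f] T) ⋈[f=b] S)) → 0

E1 result:
c | z | x | f | w | v | b
6 | p | r | 6 | r | s | 6
6 | r | r | 6 | r | s | 6
E2 result:
c | z | x | f | w | v | b
(0 rows)
Witness: (6, 'p', 'r', 6, 'r', 's', 6) appears 1× in E1 but 0× in E2.

no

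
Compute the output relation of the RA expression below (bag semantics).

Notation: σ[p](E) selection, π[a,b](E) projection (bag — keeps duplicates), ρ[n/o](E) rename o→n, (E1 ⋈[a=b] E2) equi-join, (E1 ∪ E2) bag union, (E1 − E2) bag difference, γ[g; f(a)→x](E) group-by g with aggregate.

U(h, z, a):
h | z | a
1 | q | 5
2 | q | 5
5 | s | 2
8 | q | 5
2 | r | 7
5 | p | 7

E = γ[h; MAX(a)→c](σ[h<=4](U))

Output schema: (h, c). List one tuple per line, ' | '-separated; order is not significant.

Stepwise |·|:
  U → 6
  σ[h<=4](U) → 3
  γ[h; MAX(a)→c](σ[h<=4](U)) → 2

== RESULT ==
h | c
1 | 5
2 | 7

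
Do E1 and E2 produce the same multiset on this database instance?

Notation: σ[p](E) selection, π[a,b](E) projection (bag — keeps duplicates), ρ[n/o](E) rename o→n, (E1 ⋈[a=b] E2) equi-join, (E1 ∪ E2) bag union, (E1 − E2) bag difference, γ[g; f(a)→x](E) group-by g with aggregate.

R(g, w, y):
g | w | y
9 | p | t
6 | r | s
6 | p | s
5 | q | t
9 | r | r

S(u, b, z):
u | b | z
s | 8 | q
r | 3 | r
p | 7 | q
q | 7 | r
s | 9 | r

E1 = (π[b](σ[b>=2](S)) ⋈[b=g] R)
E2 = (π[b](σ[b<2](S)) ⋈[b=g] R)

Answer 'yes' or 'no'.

E1 row counts bottom-up:
  S → 5
  σ[b>=2](S) → 5
  π[b](σ[b>=2](S)) → 5
  R → 5
  (π[b](σ[b>=2](S)) ⋈[b=g] R) → 2
E2 row counts bottom-up:
  S → 5
  σ[b<2](S) → 0
  π[b](σ[b<2](S)) → 0
  R → 5
  (π[b](σ[b<2](S)) ⋈[b=g] R) → 0

E1 result:
b | g | w | y
9 | 9 | p | t
9 | 9 | r | r
E2 result:
b | g | w | y
(0 rows)
Witness: (9, 9, 'p', 't') appears 1× in E1 but 0× in E2.

no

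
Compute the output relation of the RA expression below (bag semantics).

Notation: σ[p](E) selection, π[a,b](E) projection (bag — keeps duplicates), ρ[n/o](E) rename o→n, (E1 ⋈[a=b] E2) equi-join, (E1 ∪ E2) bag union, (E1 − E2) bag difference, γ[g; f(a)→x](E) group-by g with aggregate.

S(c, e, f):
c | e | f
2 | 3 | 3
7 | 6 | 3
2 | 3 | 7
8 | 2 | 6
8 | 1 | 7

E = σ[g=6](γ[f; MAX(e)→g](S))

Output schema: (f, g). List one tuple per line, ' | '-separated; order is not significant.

Stepwise |·|:
  S → 5
  γ[f; MAX(e)→g](S) → 3
  σ[g=6](γ[f; MAX(e)→g](S)) → 1

== RESULT ==
f | g
3 | 6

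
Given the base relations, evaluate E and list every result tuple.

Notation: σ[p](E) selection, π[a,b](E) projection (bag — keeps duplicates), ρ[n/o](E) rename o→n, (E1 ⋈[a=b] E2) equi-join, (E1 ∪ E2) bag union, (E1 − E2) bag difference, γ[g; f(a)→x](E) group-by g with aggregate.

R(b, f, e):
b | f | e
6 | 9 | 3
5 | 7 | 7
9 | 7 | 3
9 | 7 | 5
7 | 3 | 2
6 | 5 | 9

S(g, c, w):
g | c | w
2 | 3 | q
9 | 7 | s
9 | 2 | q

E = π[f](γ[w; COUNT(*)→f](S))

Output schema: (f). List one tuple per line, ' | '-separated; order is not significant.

Subexpression sizes:
  S → 3
  γ[w; COUNT(*)→f](S) → 2
  π[f](γ[w; COUNT(*)→f](S)) → 2

== RESULT ==
f
1
2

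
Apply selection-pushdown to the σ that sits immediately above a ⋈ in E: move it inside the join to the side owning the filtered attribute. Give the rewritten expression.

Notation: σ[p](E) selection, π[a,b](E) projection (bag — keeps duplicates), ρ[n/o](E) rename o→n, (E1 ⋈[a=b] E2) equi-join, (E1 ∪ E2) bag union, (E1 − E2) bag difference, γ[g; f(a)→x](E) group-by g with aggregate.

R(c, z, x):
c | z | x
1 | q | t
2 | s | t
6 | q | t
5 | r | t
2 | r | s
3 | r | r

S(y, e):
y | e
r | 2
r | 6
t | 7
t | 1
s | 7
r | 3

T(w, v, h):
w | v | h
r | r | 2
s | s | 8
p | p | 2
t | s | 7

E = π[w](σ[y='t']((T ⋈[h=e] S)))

σ filters on y, owned by the right side.
E' = π[w]((T ⋈[h=e] σ[y='t'](S)))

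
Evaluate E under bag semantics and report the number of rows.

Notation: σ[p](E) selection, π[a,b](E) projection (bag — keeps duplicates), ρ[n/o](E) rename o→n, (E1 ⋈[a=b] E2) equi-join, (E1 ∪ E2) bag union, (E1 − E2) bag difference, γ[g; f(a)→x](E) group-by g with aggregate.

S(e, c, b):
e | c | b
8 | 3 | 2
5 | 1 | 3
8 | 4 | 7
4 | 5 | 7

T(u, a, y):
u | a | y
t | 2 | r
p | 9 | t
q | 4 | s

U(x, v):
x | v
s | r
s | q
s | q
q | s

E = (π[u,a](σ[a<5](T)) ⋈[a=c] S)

Subexpression sizes:
  T → 3
  σ[a<5](T) → 2
  π[u,a](σ[a<5](T)) → 2
  S → 4
  (π[u,a](σ[a<5](T)) ⋈[a=c] S) → 1

|E| = 1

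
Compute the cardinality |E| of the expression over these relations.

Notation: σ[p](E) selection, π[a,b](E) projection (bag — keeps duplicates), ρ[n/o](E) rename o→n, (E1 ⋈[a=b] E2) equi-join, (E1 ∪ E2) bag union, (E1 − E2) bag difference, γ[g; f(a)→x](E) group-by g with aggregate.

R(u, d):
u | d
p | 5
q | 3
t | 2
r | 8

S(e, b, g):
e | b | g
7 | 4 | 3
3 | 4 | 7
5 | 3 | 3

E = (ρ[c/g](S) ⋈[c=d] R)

Row counts bottom-up:
  S → 3
  ρ[c/g](S) → 3
  R → 4
  (ρ[c/g](S) ⋈[c=d] R) → 2

|E| = 2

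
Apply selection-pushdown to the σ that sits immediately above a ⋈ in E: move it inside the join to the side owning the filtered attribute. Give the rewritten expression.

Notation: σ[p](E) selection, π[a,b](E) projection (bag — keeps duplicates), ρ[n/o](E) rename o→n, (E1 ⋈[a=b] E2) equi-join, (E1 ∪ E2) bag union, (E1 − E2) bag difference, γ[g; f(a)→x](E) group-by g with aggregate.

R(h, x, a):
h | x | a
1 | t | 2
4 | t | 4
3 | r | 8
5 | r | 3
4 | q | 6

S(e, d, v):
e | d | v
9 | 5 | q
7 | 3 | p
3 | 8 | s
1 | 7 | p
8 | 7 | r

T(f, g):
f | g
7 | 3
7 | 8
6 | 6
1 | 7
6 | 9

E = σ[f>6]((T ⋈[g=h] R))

σ filters on f, owned by the left side.
E' = (σ[f>6](T) ⋈[g=h] R)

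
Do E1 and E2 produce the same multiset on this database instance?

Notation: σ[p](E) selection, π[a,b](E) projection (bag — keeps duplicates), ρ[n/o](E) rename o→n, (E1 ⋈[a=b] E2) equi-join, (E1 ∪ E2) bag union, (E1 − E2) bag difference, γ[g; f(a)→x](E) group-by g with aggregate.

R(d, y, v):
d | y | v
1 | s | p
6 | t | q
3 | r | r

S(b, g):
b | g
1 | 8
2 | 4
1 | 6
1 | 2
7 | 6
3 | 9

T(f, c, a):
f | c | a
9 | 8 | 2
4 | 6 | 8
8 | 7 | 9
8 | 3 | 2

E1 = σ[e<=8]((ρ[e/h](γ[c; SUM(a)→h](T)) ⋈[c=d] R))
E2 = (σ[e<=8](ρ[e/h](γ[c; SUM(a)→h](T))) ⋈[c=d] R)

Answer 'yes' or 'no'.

E1 subexpression sizes:
  T → 4
  γ[c; SUM(a)→h](T) → 4
  ρ[e/h](γ[c; SUM(a)→h](T)) → 4
  R → 3
  (ρ[e/h](γ[c; SUM(a)→h](T)) ⋈[c=d] R) → 2
  σ[e<=8]((ρ[e/h](γ[c; SUM(a)→h](T)) ⋈[c=d] R)) → 2
E2 subexpression sizes:
  T → 4
  γ[c; SUM(a)→h](T) → 4
  ρ[e/h](γ[c; SUM(a)→h](T)) → 4
  σ[e<=8](ρ[e/h](γ[c; SUM(a)→h](T))) → 3
  R → 3
  (σ[e<=8](ρ[e/h](γ[c; SUM(a)→h](T))) ⋈[c=d] R) → 2

E1 and E2 produce the same multiset:
c | e | d | y | v
3 | 2 | 3 | r | r
6 | 8 | 6 | t | q

yes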